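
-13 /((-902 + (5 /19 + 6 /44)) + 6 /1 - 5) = 5434 /376451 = 0.01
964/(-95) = -964/95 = -10.15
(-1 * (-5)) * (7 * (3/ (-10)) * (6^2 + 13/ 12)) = -3115/ 8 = -389.38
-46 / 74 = -23 / 37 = -0.62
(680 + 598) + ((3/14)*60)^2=1443.31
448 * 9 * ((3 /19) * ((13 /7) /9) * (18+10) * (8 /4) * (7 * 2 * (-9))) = -17611776 /19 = -926935.58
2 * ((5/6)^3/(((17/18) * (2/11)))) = 1375/204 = 6.74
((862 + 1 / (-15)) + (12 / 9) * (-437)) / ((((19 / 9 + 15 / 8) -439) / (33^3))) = -23070.54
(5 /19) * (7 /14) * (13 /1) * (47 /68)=3055 /2584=1.18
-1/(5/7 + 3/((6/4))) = -7/19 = -0.37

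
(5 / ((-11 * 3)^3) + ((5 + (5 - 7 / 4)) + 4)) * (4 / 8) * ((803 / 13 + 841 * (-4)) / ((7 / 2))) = -75593375597 / 13081068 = -5778.84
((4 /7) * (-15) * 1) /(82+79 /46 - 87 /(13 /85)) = 35880 /2030749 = 0.02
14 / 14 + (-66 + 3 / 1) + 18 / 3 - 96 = -152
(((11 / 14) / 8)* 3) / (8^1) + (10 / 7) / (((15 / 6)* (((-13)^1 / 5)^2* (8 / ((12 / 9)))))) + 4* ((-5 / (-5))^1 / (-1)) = -1793957 / 454272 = -3.95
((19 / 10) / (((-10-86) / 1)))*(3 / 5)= -19 / 1600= -0.01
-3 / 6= -0.50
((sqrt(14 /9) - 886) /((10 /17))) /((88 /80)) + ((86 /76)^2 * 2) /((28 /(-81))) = -306140851 /222376 + 17 * sqrt(14) /33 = -1374.75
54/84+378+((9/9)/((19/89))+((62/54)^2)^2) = 54434038151/141363306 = 385.06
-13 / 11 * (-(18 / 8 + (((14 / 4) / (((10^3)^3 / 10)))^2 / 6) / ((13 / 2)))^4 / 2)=151784864010000008475735996000000177483360600000001651791960000000005764801 / 10022538240000000000000000000000000000000000000000000000000000000000000000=15.14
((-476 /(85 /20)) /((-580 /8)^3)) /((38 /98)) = 43904 /57923875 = 0.00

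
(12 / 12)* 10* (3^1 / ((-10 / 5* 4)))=-15 / 4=-3.75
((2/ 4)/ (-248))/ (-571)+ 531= 531.00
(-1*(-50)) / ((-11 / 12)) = -600 / 11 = -54.55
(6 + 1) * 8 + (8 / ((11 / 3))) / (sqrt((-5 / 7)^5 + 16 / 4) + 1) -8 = 147 * sqrt(448721) / 65032 + 3071115 / 65032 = 48.74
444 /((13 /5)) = 2220 /13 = 170.77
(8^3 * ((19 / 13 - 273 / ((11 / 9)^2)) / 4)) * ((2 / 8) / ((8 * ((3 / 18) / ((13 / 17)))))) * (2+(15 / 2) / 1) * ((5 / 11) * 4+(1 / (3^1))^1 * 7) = -2969190040 / 22627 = -131223.32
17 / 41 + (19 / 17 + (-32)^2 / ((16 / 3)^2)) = 37.53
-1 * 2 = -2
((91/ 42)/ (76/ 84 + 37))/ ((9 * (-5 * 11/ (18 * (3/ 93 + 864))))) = -44317/ 24676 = -1.80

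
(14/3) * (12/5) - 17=-29/5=-5.80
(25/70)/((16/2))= 5/112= 0.04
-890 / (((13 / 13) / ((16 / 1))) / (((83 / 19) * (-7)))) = 8273440 / 19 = 435444.21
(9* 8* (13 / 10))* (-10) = -936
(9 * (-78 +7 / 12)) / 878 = -2787 / 3512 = -0.79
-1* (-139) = 139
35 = 35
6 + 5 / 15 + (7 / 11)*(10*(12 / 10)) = 461 / 33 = 13.97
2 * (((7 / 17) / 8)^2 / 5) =49 / 46240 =0.00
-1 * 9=-9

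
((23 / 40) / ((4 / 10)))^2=529 / 256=2.07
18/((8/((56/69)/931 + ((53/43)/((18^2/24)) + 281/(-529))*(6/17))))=-35730455/102861934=-0.35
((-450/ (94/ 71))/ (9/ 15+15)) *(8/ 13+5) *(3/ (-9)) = 647875/ 15886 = 40.78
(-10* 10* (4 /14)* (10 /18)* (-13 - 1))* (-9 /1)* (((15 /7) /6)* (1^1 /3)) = -238.10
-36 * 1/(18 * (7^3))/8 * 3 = -3/1372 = -0.00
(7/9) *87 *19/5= 3857/15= 257.13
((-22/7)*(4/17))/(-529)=88/62951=0.00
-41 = -41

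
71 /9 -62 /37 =2069 /333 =6.21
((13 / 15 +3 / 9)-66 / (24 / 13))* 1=-34.55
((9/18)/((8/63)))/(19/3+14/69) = 4347/7216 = 0.60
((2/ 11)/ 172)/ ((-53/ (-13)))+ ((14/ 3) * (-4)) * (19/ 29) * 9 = -160040119/ 1454002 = -110.07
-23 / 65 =-0.35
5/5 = 1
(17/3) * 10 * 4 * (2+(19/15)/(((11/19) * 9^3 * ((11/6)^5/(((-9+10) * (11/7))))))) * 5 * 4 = 276008415040/30438639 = 9067.70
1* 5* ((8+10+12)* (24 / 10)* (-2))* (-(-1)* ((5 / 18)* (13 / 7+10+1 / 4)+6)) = -47190 / 7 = -6741.43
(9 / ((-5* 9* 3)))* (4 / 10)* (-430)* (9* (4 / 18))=344 / 15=22.93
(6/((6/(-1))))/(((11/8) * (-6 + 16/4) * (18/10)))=20/99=0.20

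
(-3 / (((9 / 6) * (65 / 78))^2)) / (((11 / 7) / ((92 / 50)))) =-15456 / 6875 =-2.25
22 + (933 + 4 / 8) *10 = 9357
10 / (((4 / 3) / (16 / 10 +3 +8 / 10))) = 81 / 2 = 40.50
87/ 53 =1.64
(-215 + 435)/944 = 0.23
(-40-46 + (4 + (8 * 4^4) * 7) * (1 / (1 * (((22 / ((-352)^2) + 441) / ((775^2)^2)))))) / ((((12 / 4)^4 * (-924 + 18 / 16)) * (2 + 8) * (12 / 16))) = -4356671477799835616 / 208222079355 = -20923196.48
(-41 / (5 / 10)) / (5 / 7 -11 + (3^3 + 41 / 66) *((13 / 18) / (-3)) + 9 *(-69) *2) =2045736 / 31407917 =0.07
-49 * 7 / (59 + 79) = -343 / 138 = -2.49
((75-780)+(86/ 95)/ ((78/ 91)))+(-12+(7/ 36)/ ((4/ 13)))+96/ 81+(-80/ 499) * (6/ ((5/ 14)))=-716.82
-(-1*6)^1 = 6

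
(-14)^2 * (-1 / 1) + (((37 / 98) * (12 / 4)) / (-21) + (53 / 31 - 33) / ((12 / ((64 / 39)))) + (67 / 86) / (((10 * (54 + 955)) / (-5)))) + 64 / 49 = -42970831858273 / 215904298428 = -199.03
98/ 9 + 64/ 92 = 2398/ 207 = 11.58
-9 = -9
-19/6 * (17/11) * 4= -646/33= -19.58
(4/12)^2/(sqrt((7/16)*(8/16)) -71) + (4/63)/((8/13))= 2065157/20324430 -4*sqrt(14)/1451745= 0.10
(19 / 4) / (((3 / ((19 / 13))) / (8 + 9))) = 6137 / 156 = 39.34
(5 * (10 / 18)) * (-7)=-175 / 9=-19.44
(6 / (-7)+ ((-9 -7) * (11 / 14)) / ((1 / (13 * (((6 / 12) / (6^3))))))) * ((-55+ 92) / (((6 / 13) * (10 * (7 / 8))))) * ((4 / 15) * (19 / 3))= -17071652 / 893025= -19.12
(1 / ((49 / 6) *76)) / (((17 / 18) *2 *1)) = 27 / 31654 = 0.00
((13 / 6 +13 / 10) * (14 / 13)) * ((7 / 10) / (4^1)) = 49 / 75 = 0.65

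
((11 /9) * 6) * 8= 176 /3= 58.67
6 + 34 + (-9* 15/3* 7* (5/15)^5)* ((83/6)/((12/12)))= 3575/162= 22.07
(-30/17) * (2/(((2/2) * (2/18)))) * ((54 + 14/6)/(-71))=30420/1207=25.20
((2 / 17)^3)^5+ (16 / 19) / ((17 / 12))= 0.59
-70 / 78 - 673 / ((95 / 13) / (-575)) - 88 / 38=39236884 / 741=52951.26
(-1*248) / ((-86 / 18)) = 2232 / 43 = 51.91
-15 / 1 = -15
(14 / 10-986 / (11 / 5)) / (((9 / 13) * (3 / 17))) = -1810211 / 495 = -3656.99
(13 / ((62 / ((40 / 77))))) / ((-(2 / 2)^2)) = -260 / 2387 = -0.11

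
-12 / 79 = -0.15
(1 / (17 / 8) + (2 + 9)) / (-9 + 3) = -65 / 34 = -1.91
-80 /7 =-11.43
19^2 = 361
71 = 71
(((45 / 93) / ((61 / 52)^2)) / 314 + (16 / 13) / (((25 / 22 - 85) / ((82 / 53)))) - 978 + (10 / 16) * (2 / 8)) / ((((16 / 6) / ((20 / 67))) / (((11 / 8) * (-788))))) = 38075068463928166627 / 321030477865344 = 118602.66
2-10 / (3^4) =152 / 81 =1.88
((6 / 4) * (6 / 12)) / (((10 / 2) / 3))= 9 / 20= 0.45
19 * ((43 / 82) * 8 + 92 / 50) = 117534 / 1025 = 114.67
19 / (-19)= -1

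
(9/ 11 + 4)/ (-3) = -53/ 33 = -1.61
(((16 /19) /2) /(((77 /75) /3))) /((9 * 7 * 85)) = 40 /174097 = 0.00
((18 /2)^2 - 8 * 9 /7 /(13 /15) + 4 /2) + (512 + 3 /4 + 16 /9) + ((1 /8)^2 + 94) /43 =1324939171 /2253888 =587.85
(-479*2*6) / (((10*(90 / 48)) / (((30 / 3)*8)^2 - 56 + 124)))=-49570752 / 25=-1982830.08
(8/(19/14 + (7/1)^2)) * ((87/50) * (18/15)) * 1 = 9744/29375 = 0.33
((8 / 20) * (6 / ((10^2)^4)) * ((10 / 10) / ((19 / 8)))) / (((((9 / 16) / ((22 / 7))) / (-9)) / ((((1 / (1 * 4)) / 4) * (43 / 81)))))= -473 / 28054687500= -0.00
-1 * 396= -396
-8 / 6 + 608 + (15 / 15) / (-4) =7277 / 12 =606.42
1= 1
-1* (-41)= 41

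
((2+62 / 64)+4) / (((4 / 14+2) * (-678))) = -1561 / 347136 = -0.00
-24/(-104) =3/13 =0.23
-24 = -24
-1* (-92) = 92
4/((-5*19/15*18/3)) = -2/19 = -0.11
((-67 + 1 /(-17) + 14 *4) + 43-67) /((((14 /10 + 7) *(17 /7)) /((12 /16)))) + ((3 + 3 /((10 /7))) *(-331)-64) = -2533647 /1445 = -1753.39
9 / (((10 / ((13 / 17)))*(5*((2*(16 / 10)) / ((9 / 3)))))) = 351 / 2720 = 0.13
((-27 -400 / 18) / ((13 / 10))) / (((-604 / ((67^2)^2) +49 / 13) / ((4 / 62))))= -178538932060 / 275483784483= -0.65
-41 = -41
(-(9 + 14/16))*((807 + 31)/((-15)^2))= -33101/900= -36.78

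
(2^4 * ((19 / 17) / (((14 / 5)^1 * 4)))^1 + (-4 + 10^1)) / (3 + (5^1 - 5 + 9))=226 / 357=0.63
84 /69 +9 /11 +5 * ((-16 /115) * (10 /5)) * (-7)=2979 /253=11.77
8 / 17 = 0.47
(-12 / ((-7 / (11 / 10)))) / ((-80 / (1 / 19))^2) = 33 / 40432000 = 0.00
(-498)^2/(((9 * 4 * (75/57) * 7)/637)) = 11911081/25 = 476443.24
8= 8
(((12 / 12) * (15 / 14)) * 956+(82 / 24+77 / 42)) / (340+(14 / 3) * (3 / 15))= 432405 / 143192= 3.02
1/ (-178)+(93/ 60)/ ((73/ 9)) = 24101/ 129940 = 0.19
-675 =-675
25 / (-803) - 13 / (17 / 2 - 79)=17353 / 113223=0.15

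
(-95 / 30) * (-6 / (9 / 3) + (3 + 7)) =-76 / 3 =-25.33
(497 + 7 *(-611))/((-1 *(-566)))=-1890/283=-6.68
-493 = -493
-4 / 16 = -1 / 4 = -0.25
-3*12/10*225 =-810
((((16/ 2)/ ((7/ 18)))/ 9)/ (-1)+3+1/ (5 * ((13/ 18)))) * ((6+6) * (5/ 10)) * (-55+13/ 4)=-280071/ 910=-307.77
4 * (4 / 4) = 4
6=6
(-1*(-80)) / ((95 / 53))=848 / 19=44.63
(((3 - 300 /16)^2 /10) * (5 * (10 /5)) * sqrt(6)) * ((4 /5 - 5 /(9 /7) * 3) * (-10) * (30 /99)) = 359415 * sqrt(6) /44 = 20008.71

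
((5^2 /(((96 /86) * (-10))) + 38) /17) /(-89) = -3433 /145248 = -0.02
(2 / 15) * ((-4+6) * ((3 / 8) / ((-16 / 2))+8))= 509 / 240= 2.12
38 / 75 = 0.51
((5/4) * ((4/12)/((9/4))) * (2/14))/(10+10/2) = 1/567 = 0.00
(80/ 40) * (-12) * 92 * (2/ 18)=-736/ 3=-245.33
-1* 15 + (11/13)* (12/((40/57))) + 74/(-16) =-2681/520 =-5.16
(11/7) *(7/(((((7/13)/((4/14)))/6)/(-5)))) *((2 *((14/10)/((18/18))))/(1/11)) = -37752/7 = -5393.14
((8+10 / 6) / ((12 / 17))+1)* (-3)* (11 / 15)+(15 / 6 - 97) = -22829 / 180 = -126.83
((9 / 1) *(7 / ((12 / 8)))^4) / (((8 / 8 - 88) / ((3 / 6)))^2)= 9604 / 68121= 0.14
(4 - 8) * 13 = -52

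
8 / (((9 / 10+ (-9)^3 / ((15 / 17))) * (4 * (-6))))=10 / 24759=0.00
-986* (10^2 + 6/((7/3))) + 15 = -707843/7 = -101120.43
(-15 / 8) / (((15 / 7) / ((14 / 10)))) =-49 / 40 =-1.22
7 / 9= 0.78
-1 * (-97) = 97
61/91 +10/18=1004/819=1.23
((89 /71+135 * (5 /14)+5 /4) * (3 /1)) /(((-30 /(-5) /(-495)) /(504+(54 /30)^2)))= -126580131513 /19880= -6367209.83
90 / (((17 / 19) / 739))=1263690 / 17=74334.71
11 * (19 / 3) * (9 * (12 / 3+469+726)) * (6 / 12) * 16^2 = 96226944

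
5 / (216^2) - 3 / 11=-139913 / 513216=-0.27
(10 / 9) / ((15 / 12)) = 8 / 9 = 0.89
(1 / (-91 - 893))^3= -1 / 952763904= -0.00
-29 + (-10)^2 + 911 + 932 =1914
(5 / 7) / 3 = 5 / 21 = 0.24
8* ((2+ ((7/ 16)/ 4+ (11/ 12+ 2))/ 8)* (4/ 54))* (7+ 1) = 3653/ 324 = 11.27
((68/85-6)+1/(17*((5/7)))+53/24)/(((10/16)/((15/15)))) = -1187/255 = -4.65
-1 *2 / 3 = -2 / 3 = -0.67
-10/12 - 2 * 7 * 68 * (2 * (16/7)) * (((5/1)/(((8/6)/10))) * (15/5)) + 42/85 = -249696173/510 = -489600.34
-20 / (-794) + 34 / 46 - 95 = -94.24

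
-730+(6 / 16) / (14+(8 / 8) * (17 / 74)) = -1024883 / 1404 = -729.97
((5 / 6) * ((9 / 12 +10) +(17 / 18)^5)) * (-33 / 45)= -239059843 / 34012224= -7.03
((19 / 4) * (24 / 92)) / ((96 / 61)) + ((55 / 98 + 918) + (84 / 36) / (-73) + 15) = 14758495309 / 15796032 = 934.32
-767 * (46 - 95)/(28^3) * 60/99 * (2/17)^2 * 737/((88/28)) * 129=11048635/25432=434.44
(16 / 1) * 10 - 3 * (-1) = 163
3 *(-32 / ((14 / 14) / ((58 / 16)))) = -348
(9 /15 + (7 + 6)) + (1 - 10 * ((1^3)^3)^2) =23 /5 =4.60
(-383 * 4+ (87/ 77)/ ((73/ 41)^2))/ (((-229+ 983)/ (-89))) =55935067901/ 309391082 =180.79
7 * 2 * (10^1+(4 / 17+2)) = 2912 / 17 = 171.29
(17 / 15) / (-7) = -17 / 105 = -0.16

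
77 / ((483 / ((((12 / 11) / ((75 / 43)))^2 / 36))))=7396 / 4269375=0.00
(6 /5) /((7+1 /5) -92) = -3 /212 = -0.01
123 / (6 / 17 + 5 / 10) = 4182 / 29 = 144.21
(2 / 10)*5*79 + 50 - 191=-62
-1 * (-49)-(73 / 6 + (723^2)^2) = -1639473644425 / 6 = -273245607404.17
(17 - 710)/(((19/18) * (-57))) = 4158/361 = 11.52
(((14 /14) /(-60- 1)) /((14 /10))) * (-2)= 10 /427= 0.02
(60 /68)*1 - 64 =-1073 /17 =-63.12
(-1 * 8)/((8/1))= -1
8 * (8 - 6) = 16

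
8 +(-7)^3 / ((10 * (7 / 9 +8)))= 3233 / 790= 4.09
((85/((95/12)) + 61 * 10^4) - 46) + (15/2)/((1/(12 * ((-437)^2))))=338146320/19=17797174.74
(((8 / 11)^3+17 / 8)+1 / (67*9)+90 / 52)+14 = 1522662169 / 83469672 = 18.24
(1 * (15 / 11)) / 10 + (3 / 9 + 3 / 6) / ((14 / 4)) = 173 / 462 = 0.37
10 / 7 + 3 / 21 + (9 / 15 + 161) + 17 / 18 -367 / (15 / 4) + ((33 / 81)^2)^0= 42367 / 630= 67.25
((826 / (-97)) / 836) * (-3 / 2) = 1239 / 81092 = 0.02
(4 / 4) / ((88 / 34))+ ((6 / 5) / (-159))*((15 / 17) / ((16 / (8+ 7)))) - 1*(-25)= 25.38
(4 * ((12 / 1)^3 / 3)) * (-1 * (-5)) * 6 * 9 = 622080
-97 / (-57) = 97 / 57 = 1.70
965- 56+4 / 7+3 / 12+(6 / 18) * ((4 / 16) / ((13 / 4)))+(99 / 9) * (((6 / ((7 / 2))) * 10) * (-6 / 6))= 112519 / 156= 721.28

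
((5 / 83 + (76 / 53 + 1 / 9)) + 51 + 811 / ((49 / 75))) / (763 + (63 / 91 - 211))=32632271464 / 13938605415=2.34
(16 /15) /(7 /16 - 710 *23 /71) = -256 /55095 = -0.00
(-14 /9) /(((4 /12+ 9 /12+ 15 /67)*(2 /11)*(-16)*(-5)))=-5159 /63060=-0.08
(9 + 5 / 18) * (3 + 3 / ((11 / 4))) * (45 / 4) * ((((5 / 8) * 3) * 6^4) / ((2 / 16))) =91307250 / 11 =8300659.09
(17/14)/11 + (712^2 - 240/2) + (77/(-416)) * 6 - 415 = 8110630525/16016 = 506408.00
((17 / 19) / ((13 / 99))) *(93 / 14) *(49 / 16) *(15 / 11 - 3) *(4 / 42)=-42687 / 1976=-21.60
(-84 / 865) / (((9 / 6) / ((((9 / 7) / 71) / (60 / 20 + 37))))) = -0.00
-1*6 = -6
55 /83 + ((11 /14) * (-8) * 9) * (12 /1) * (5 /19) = -1964765 /11039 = -177.98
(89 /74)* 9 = 801 /74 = 10.82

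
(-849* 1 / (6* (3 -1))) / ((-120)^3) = 283 / 6912000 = 0.00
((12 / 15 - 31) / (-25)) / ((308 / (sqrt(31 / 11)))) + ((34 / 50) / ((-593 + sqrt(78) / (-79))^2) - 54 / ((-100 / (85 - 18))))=106097 / (25 *(sqrt(78) + 46847)^2) + 151 *sqrt(341) / 423500 + 1809 / 50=36.19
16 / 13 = 1.23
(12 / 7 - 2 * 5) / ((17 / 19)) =-9.26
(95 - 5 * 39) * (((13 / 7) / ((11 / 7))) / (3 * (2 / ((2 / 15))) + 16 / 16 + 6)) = -25 / 11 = -2.27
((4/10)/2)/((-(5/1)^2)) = -1/125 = -0.01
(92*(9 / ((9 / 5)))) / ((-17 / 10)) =-4600 / 17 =-270.59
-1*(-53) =53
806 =806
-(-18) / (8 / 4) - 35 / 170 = 299 / 34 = 8.79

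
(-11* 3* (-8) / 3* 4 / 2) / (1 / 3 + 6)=528 / 19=27.79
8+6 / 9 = 8.67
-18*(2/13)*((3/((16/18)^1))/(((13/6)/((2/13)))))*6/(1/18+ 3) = -157464/120835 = -1.30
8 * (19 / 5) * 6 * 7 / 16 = 399 / 5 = 79.80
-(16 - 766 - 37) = 787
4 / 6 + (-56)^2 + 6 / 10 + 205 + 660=60034 / 15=4002.27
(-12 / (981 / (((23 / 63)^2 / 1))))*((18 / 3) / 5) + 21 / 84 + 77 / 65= 1.43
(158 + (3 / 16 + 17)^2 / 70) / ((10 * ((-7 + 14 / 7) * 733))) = -581397 / 131353600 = -0.00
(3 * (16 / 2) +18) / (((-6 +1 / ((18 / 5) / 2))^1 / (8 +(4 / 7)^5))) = -7315920 / 117649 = -62.18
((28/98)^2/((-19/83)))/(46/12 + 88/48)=-996/15827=-0.06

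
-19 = -19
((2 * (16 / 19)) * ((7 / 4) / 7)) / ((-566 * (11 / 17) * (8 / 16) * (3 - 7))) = 34 / 59147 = 0.00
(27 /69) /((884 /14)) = 63 /10166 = 0.01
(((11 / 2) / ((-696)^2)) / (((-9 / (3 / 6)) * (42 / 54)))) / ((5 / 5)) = -11 / 13563648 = -0.00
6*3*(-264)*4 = -19008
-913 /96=-9.51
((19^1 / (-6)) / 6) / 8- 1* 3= -883 / 288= -3.07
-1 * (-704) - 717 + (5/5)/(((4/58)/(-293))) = -4261.50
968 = 968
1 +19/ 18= 37/ 18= 2.06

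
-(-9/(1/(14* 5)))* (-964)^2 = 585456480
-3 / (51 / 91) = -91 / 17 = -5.35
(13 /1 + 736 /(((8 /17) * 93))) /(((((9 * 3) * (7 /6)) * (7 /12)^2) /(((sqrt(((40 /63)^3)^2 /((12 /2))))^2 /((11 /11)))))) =0.03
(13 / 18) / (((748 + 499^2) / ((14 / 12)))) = 0.00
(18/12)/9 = 1/6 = 0.17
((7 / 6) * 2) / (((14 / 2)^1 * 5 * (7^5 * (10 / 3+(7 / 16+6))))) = 0.00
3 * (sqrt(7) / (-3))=-sqrt(7)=-2.65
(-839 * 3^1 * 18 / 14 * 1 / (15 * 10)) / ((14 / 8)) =-15102 / 1225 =-12.33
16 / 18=8 / 9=0.89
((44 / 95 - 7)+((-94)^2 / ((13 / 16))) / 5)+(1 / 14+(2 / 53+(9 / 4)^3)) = 63925335809 / 29323840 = 2179.98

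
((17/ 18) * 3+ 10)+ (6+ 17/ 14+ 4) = 505/ 21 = 24.05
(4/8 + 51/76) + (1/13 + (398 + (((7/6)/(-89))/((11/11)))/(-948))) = 49921690735/125039304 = 399.25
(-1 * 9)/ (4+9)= -9/ 13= -0.69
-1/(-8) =1/8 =0.12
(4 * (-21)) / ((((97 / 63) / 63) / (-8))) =2667168 / 97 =27496.58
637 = 637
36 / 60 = 0.60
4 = 4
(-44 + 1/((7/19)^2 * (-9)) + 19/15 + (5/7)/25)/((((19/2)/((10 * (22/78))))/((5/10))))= -111122/17199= -6.46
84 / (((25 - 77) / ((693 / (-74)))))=14553 / 962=15.13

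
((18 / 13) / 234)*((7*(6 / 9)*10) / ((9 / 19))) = 2660 / 4563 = 0.58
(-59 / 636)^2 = 3481 / 404496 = 0.01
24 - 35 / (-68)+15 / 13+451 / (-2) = -176651 / 884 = -199.83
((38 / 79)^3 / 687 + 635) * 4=860343413708 / 338717793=2540.00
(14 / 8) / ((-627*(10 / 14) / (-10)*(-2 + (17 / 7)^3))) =16807 / 5300658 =0.00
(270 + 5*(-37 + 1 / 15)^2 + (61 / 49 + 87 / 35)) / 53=3128492 / 23373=133.85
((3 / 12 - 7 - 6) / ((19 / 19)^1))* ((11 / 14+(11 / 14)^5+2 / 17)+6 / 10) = -247246677 / 10756480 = -22.99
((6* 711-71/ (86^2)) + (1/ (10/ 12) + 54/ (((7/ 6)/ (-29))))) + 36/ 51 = 2925.61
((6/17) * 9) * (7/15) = 126/85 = 1.48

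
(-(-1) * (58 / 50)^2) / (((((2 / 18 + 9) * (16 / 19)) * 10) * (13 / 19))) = 0.03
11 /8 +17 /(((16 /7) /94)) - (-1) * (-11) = 1379 /2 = 689.50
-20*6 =-120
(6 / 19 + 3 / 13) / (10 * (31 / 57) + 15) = 81 / 3029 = 0.03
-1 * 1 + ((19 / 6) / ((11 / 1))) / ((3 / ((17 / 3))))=-271 / 594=-0.46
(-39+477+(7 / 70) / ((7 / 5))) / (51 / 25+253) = 153325 / 89264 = 1.72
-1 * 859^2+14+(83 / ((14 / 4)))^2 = -36127927 / 49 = -737304.63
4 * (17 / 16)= 17 / 4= 4.25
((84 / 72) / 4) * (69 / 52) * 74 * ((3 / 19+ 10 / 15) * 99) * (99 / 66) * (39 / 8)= 83153763 / 4864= 17095.76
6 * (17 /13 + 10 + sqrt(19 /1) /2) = 3 * sqrt(19) + 882 /13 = 80.92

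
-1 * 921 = -921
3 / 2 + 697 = 1397 / 2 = 698.50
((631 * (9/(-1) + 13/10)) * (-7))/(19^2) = 340109/3610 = 94.21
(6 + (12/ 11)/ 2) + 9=171/ 11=15.55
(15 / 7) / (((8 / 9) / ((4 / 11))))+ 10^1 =1675 / 154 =10.88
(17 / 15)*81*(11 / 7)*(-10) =-10098 / 7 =-1442.57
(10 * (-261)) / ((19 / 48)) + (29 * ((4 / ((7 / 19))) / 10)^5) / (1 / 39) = -4877255974848 / 997915625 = -4887.44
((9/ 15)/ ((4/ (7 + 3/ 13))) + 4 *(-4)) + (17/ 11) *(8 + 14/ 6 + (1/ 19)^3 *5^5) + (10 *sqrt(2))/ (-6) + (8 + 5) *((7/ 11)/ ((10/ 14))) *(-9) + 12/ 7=-20754869893/ 205975770-5 *sqrt(2)/ 3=-103.12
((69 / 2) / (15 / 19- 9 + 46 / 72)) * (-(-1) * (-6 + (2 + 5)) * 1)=-23598 / 5179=-4.56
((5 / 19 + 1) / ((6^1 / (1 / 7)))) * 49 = 28 / 19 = 1.47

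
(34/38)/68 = 1/76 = 0.01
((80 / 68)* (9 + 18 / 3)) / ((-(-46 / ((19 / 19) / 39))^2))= -25 / 4559451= -0.00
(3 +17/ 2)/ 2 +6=47/ 4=11.75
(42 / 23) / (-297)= -14 / 2277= -0.01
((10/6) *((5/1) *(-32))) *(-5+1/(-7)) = 9600/7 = 1371.43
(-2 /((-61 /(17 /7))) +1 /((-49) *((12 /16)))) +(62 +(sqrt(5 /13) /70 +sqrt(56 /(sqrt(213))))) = sqrt(65) /910 +2 *sqrt(14) *213^(3 /4) /213 +556424 /8967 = 64.02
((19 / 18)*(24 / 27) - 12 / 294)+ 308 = 1226014 / 3969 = 308.90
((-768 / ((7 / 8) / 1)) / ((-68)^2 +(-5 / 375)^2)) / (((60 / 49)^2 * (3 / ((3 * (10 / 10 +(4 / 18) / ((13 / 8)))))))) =-145980800 / 1014390039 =-0.14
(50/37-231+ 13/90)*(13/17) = -9935237/56610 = -175.50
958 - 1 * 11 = 947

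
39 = 39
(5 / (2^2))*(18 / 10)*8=18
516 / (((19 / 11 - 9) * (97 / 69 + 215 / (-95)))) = 1860309 / 22480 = 82.75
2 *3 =6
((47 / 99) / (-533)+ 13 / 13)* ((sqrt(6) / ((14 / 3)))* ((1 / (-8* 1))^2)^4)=0.00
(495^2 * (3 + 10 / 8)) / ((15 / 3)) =833085 / 4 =208271.25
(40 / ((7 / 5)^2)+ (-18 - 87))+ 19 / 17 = -69534 / 833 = -83.47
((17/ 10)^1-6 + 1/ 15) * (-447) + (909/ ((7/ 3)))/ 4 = 278557/ 140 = 1989.69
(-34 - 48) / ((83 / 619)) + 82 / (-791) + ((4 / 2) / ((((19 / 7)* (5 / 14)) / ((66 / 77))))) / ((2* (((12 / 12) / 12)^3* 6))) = -356.99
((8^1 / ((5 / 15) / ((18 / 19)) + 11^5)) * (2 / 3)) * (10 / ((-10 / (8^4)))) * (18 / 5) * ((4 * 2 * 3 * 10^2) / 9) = -130.22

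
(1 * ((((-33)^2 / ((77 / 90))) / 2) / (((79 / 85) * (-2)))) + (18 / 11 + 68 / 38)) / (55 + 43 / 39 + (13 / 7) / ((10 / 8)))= -5.89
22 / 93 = 0.24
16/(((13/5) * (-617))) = -80/8021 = -0.01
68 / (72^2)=17 / 1296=0.01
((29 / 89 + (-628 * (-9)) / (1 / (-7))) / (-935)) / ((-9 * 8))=-3521167 / 5991480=-0.59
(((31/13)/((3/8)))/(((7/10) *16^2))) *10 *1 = 775/2184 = 0.35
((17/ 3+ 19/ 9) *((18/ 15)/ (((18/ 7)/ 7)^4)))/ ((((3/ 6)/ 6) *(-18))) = -40353607/ 118098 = -341.70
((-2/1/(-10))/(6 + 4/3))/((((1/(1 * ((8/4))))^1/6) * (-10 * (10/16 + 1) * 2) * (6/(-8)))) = 48/3575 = 0.01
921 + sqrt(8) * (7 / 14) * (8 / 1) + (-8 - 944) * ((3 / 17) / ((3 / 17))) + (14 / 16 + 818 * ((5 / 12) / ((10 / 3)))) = 83.44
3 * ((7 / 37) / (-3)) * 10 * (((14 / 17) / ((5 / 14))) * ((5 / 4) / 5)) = -686 / 629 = -1.09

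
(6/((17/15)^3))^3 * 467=3877858546875000/118587876497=32700.30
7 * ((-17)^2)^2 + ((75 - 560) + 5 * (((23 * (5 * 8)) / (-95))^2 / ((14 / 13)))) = 1477277694 / 2527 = 584597.43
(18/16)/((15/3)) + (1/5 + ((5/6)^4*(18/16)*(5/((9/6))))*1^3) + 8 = 88417/8640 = 10.23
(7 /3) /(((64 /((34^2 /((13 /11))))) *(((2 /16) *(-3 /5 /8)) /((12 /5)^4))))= -205083648 /1625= -126205.32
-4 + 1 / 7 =-27 / 7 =-3.86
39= 39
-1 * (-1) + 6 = 7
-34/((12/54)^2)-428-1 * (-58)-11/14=-7415/7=-1059.29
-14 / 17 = -0.82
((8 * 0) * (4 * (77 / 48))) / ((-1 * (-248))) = 0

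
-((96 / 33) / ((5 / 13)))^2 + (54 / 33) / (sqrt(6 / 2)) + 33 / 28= -4745743 / 84700 + 6* sqrt(3) / 11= -55.09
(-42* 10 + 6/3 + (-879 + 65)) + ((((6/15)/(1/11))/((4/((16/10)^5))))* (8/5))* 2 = -93366416/78125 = -1195.09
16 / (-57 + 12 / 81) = -432 / 1535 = -0.28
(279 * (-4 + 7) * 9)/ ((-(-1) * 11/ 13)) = 97929/ 11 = 8902.64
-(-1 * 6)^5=7776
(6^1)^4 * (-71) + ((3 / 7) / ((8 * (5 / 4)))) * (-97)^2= -6412893 / 70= -91612.76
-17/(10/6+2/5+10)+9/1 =1374/181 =7.59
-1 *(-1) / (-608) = -1 / 608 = -0.00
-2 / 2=-1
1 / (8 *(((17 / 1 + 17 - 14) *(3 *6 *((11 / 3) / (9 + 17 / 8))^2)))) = 7921 / 2478080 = 0.00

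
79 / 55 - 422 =-23131 / 55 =-420.56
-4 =-4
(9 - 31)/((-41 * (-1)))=-22/41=-0.54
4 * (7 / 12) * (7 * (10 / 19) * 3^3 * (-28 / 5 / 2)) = -12348 / 19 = -649.89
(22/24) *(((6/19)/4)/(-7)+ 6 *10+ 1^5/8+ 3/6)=709423/12768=55.56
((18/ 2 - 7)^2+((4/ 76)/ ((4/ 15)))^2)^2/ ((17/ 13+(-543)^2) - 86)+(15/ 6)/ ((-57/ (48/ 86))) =-134266003590161/ 5497194099867648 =-0.02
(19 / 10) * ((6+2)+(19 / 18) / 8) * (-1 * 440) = -244739 / 36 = -6798.31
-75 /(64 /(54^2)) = -54675 /16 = -3417.19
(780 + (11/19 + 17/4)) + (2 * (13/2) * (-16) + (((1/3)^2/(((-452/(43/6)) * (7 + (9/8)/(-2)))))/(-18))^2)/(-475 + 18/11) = 2485782638657673240829/3165519939925304628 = 785.27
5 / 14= 0.36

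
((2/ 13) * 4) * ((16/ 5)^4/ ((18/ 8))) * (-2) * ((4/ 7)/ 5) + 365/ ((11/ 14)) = 12893856874/ 28153125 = 457.99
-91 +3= -88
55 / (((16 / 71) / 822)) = 1604955 / 8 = 200619.38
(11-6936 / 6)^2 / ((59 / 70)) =91771750 / 59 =1555453.39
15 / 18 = 5 / 6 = 0.83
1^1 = 1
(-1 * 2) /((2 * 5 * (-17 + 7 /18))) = 18 /1495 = 0.01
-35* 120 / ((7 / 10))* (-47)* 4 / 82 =564000 / 41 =13756.10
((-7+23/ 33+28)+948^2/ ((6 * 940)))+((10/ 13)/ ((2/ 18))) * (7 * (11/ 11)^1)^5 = 11748697364/ 100815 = 116537.20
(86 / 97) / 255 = 0.00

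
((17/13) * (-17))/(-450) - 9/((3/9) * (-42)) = 14174/20475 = 0.69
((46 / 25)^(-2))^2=0.09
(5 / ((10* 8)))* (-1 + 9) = 1 / 2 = 0.50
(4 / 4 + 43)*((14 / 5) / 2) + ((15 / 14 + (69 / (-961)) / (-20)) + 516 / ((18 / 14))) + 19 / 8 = 376483297 / 807240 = 466.38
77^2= 5929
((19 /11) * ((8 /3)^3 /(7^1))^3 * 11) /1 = 2550136832 /6751269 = 377.73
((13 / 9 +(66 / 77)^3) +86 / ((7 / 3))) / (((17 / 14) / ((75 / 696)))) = 3004525 / 869652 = 3.45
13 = 13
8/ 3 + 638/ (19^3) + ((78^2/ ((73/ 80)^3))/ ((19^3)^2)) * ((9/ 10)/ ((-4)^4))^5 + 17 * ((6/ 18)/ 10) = 9805036934202086325704267/ 2947686653552877581107200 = 3.33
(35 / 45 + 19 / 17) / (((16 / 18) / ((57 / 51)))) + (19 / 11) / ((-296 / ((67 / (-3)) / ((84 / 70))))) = 42205745 / 16937712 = 2.49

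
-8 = -8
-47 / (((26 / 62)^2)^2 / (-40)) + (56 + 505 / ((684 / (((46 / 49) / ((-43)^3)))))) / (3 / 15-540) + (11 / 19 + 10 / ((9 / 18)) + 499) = 6296954063837076480907 / 102707899296900534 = 61309.35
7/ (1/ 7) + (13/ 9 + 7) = 517/ 9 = 57.44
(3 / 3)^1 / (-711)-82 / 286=-0.29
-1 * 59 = -59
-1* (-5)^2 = -25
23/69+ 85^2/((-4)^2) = 21691/48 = 451.90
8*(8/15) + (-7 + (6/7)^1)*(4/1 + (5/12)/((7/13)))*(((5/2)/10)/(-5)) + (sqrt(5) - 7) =-4967/3920 + sqrt(5) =0.97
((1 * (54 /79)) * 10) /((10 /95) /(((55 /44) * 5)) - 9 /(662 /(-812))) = 42450750 /68662771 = 0.62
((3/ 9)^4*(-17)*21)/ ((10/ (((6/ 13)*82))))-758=-453188/ 585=-774.68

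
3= 3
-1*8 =-8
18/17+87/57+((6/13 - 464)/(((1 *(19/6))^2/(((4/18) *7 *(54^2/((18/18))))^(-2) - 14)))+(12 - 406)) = 448508453647/1753758216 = 255.74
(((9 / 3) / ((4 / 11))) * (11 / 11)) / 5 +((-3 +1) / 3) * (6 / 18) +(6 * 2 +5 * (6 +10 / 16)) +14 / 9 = 5773 / 120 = 48.11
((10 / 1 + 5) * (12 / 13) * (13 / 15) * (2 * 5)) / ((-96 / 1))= -5 / 4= -1.25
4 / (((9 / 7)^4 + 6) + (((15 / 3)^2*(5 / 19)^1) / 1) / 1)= 91238 / 349249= 0.26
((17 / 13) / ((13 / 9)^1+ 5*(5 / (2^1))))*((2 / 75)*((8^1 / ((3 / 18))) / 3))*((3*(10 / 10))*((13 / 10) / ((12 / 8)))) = 3264 / 31375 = 0.10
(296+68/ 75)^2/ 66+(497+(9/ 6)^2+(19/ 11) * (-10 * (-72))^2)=666210420773/ 742500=897253.09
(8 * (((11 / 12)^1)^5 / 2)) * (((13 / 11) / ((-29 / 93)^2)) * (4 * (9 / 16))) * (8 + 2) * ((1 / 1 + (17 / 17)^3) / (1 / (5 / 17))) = 4572750325 / 10980096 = 416.46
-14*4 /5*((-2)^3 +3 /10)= 2156 /25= 86.24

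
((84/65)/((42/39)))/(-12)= -1/10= -0.10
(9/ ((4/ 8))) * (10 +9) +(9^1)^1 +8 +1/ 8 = 2873/ 8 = 359.12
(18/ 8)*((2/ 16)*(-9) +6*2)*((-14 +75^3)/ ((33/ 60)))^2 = 28790894359575/ 2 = 14395447179787.50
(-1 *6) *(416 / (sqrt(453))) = -832 *sqrt(453) / 151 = -117.27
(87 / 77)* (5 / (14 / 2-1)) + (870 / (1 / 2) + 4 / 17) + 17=4602907 / 2618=1758.18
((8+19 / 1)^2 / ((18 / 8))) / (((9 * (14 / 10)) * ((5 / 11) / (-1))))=-396 / 7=-56.57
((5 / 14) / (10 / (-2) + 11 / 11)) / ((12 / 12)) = -5 / 56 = -0.09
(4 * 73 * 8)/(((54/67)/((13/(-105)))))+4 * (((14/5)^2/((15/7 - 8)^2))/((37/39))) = -315524255072/881642475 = -357.88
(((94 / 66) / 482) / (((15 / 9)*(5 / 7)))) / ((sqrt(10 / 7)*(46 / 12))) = 0.00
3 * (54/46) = 81/23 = 3.52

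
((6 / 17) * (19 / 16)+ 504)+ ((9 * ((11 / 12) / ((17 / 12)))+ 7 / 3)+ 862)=560827 / 408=1374.58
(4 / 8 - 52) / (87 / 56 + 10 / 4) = -2884 / 227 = -12.70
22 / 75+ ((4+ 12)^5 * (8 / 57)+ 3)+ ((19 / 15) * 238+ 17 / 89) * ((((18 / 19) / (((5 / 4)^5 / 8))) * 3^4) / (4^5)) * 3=3893253593807 / 26421875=147349.63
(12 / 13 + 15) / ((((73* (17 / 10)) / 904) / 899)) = 1682280720 / 16133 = 104275.75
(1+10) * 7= 77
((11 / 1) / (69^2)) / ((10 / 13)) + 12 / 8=35779 / 23805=1.50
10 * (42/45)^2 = 392/45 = 8.71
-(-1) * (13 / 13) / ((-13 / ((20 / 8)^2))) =-25 / 52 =-0.48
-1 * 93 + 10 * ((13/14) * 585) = 37374/7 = 5339.14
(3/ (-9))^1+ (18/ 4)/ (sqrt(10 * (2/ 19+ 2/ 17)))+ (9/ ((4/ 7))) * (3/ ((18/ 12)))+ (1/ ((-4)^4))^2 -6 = 3 * sqrt(1615)/ 40+ 4947971/ 196608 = 28.18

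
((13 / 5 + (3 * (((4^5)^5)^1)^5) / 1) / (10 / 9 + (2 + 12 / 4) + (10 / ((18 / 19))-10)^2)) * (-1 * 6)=-6594721332344023942483066255572928501955767095410310248809732714200677461527639 / 1300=-5072862563341556878833128000000000000000000000000000000000000000000000000000.00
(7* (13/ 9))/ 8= 91/ 72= 1.26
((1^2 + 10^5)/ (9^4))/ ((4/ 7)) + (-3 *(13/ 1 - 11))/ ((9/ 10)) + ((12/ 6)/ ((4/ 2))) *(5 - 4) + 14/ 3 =673763/ 26244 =25.67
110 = 110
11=11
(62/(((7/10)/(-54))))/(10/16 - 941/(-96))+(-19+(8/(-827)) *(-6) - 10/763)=-301699439105/631632001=-477.65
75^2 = 5625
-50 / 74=-25 / 37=-0.68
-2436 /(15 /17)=-13804 /5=-2760.80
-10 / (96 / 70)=-175 / 24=-7.29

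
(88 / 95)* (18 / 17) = 1584 / 1615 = 0.98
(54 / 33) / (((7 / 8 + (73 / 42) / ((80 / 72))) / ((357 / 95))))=359856 / 142747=2.52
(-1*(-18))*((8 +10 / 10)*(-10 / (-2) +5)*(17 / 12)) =2295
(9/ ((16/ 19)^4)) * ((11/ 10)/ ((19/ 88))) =7469451/ 81920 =91.18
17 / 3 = 5.67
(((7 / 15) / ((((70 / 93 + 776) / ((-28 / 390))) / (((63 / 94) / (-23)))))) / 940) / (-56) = -4557 / 190850195432000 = -0.00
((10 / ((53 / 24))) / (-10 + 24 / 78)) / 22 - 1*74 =-906242 / 12243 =-74.02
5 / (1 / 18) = 90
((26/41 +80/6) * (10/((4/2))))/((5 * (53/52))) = 89336/6519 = 13.70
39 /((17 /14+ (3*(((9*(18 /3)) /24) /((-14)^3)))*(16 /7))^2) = 26.70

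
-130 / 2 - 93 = -158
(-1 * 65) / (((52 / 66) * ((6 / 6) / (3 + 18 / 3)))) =-742.50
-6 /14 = -0.43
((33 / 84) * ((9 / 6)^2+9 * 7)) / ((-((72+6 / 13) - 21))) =-12441 / 24976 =-0.50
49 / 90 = 0.54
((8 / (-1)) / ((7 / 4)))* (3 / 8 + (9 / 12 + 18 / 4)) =-180 / 7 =-25.71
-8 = -8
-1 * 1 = -1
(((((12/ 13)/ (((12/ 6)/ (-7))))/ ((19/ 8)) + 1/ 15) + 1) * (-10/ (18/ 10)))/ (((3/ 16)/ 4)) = 696320/ 20007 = 34.80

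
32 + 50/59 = 1938/59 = 32.85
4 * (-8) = -32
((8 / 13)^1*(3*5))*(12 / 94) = 720 / 611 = 1.18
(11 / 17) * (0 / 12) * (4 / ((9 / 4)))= 0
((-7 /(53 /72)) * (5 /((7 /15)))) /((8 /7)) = -89.15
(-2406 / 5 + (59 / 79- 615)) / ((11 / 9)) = -3894336 / 4345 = -896.28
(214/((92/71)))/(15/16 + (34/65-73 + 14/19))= -75058360/32178357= -2.33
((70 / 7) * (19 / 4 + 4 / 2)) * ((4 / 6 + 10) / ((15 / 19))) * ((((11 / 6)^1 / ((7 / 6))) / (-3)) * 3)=-1433.14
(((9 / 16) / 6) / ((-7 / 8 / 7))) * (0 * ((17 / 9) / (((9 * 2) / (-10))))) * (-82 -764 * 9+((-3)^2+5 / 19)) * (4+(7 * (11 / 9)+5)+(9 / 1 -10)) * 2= 0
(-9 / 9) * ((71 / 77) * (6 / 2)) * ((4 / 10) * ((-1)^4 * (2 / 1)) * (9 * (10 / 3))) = -5112 / 77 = -66.39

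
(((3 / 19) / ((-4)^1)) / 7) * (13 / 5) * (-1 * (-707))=-3939 / 380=-10.37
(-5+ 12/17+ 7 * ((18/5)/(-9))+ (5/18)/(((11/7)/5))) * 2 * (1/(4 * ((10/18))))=-104519/18700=-5.59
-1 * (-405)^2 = -164025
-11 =-11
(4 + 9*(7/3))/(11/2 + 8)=1.85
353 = 353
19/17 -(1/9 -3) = 613/153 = 4.01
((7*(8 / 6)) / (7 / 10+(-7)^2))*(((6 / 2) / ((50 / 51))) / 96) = 17 / 2840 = 0.01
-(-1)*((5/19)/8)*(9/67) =45/10184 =0.00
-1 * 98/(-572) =49/286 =0.17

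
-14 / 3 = -4.67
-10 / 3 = -3.33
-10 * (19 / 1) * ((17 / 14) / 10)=-323 / 14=-23.07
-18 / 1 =-18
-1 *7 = -7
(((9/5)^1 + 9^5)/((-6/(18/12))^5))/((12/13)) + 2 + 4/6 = -59.81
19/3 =6.33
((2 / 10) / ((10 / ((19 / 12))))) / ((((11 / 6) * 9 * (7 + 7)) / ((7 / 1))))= 19 / 19800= 0.00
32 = 32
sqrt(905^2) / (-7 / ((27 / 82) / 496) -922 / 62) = -757485 / 8838271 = -0.09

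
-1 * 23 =-23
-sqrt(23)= -4.80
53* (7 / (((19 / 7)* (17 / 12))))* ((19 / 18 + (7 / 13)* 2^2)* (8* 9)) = 93616656 / 4199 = 22294.99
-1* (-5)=5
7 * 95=665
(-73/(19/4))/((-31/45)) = 22.31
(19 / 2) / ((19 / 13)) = 13 / 2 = 6.50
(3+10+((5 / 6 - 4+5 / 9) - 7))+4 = 133 / 18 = 7.39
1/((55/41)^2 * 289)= 1681/874225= 0.00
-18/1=-18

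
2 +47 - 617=-568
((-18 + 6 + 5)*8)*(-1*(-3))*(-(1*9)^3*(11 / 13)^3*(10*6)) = 9780613920 / 2197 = 4451804.24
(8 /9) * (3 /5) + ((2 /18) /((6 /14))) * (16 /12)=356 /405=0.88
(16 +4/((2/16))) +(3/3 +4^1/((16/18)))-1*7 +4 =101/2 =50.50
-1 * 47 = -47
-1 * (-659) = 659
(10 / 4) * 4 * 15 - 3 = 147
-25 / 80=-5 / 16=-0.31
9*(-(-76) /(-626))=-342 /313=-1.09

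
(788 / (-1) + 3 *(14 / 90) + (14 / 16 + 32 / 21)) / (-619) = 659513 / 519960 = 1.27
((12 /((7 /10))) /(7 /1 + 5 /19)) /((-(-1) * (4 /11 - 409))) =-836 /144739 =-0.01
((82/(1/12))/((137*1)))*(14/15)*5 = 4592/137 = 33.52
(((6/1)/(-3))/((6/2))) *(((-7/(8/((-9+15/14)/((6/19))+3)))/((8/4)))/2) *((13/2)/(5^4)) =-8047/240000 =-0.03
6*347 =2082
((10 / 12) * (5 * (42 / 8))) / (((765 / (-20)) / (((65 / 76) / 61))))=-0.01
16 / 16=1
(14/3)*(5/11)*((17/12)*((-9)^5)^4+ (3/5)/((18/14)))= 7233810948138872636791/198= 36534398727974104226.22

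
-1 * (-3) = 3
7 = 7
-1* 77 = -77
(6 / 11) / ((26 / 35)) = 105 / 143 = 0.73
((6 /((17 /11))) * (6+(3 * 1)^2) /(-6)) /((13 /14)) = -2310 /221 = -10.45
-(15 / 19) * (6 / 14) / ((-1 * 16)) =45 / 2128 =0.02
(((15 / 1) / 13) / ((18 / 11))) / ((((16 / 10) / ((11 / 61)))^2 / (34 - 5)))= 4824875 / 18575232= 0.26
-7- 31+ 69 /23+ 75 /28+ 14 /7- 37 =-1885 /28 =-67.32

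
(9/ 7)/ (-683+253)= -9/ 3010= -0.00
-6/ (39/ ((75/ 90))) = -0.13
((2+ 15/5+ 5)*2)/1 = 20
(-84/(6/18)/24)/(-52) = 21/104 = 0.20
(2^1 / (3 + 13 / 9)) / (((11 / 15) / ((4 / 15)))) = 9 / 55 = 0.16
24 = 24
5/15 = 1/3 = 0.33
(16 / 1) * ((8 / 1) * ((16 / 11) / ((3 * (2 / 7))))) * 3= 7168 / 11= 651.64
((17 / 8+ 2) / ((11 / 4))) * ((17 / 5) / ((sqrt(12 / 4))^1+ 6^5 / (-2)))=-33048 / 25194235-17 * sqrt(3) / 50388470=-0.00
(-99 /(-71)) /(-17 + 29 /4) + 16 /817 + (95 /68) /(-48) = -375438709 /2461353024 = -0.15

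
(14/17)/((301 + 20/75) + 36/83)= 17430/6385489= 0.00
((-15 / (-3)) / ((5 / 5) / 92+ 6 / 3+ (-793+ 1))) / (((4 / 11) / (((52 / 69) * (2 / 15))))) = -1144 / 654111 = -0.00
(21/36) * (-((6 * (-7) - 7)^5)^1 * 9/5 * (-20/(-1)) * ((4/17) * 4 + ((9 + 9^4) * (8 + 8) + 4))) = 10601184234771396/17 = 623599072633611.53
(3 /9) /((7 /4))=4 /21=0.19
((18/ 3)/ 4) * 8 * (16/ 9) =64/ 3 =21.33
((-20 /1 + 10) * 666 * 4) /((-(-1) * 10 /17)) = -45288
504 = 504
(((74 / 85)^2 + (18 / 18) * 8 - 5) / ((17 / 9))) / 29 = 244359 / 3561925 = 0.07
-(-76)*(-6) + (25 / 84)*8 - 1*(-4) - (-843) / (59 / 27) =-79097 / 1239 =-63.84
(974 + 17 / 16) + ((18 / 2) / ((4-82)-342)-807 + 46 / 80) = 18885 / 112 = 168.62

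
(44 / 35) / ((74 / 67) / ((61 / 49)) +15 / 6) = 32696 / 88095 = 0.37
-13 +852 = 839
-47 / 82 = -0.57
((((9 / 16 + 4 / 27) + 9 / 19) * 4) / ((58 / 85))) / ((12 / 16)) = 9.26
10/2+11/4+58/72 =77/9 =8.56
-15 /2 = -7.50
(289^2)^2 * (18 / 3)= 41854544646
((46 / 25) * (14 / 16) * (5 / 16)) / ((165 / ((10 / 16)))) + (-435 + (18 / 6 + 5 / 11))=-36456799 / 84480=-431.54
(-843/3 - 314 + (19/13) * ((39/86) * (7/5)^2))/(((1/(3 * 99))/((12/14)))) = -162474741/1075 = -151139.29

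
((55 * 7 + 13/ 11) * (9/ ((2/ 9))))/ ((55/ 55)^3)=172044/ 11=15640.36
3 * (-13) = -39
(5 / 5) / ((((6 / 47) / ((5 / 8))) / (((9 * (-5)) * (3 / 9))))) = -1175 / 16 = -73.44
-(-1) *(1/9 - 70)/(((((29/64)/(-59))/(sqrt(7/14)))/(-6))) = -2375104 *sqrt(2)/87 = -38608.10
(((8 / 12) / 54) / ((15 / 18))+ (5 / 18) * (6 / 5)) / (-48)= -47 / 6480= -0.01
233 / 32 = 7.28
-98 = -98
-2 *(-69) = 138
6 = 6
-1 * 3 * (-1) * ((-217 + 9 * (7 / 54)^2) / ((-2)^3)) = 70259 / 864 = 81.32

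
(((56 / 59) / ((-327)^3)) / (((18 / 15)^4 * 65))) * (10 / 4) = -4375 / 8689276801764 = -0.00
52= 52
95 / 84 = 1.13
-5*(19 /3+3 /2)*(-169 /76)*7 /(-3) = -203.22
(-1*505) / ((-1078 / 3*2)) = 0.70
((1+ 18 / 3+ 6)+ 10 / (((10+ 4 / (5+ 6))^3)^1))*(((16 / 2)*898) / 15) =17307497036 / 2777895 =6230.44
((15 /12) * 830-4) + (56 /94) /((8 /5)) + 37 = 50331 /47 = 1070.87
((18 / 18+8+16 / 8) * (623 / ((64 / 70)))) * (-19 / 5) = -911449 / 32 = -28482.78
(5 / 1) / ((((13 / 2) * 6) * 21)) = 0.01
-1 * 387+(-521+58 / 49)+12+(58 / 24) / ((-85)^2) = -3801446779 / 4248300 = -894.82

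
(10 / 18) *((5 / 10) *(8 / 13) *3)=20 / 39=0.51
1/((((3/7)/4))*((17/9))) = 84/17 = 4.94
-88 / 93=-0.95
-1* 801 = -801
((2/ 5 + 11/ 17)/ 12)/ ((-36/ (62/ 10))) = -2759/ 183600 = -0.02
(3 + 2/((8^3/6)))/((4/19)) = 7353/512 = 14.36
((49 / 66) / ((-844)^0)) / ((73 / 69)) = 1127 / 1606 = 0.70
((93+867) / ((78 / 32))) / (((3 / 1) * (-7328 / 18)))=-960 / 2977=-0.32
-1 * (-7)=7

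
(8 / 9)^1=8 / 9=0.89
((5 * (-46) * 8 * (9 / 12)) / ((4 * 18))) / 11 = -115 / 66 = -1.74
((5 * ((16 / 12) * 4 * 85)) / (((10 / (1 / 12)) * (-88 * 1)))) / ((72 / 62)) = -2635 / 14256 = -0.18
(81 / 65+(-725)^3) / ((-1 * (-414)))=-920478.56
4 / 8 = 1 / 2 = 0.50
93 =93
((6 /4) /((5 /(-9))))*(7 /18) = -21 /20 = -1.05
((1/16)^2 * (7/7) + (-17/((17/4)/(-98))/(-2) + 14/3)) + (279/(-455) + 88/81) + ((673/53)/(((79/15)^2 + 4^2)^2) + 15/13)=-706650826899244529/3725180850343680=-189.70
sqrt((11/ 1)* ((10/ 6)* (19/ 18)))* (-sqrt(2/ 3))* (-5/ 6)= 5* sqrt(1045)/ 54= 2.99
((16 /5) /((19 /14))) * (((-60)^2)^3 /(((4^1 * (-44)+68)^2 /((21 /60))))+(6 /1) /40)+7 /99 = 3301053.06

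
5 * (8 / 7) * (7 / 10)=4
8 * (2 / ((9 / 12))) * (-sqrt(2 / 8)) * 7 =-224 / 3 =-74.67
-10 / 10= -1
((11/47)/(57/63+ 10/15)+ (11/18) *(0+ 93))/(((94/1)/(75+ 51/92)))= 37231873/812912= 45.80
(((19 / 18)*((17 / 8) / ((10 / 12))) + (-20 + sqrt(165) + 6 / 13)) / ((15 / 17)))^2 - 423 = 84038023729 / 547560000 - 7595209*sqrt(165) / 175500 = -402.43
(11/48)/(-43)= -11/2064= -0.01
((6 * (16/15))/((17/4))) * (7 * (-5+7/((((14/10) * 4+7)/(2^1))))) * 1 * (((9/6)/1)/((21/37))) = -16576/153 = -108.34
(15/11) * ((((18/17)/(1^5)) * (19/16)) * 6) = 7695/748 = 10.29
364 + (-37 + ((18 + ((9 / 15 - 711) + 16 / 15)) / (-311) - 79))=233458 / 933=250.22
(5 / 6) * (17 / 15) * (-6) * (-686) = 3887.33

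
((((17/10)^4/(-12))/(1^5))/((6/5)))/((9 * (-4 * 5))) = 83521/25920000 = 0.00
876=876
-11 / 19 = -0.58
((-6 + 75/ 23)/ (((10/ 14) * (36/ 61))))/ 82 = -2989/ 37720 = -0.08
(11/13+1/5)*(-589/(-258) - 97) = -830858/8385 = -99.09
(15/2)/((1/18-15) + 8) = -27/25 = -1.08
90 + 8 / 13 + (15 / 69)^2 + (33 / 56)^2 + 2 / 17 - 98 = -2519623763 / 366626624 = -6.87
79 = 79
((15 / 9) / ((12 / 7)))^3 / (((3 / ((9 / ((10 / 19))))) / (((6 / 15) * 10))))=20.95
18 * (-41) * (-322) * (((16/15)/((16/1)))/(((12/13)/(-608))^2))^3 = 1571778578631554633826304/273375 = 5749532980819587137.91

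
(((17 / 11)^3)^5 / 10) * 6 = 8587269154529447379 / 20886240847078255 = 411.14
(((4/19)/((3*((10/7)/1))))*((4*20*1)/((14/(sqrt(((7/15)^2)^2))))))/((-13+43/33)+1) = -8624/1509075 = -0.01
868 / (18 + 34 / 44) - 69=-1343 / 59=-22.76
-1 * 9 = -9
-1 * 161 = -161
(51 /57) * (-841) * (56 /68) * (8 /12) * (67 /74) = -788858 /2109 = -374.04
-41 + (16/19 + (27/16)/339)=-1379333/34352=-40.15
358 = 358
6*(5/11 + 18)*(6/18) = 406/11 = 36.91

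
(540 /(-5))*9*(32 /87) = -10368 /29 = -357.52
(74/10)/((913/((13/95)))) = 481/433675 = 0.00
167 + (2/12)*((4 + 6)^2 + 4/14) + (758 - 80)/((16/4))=4945/14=353.21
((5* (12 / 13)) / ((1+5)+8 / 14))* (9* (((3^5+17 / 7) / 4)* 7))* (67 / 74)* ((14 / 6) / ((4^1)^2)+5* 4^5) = 4455557867565 / 354016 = 12585752.81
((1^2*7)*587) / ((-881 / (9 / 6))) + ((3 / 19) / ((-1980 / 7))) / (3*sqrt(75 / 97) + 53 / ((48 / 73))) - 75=-31283892709731479 / 381529338883990 + 576*sqrt(291) / 43306394879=-82.00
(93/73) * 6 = 558/73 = 7.64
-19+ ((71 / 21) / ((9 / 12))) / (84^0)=-913 / 63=-14.49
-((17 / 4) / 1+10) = -57 / 4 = -14.25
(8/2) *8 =32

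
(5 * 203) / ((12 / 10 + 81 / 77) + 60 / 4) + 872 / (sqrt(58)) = 390775 / 6642 + 436 * sqrt(58) / 29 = 173.33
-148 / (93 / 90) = -4440 / 31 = -143.23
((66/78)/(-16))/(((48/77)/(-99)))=27951/3328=8.40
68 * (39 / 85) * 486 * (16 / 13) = 93312 / 5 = 18662.40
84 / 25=3.36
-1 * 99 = -99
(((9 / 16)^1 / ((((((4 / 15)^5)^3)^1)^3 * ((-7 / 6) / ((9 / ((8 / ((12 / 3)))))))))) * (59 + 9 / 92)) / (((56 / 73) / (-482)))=5464477922670004593223302000000.00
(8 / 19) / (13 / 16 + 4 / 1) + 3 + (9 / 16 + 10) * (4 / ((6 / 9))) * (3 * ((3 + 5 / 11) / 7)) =51559 / 532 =96.92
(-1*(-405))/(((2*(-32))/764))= -77355/16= -4834.69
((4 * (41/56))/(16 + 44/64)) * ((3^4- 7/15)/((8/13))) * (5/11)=643864/61677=10.44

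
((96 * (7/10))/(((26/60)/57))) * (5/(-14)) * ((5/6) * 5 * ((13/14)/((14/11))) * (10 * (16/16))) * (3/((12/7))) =-1175625/7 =-167946.43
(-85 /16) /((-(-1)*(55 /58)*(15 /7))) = -3451 /1320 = -2.61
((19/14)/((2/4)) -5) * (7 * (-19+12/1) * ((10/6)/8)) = 70/3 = 23.33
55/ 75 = 0.73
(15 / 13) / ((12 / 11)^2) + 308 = 192797 / 624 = 308.97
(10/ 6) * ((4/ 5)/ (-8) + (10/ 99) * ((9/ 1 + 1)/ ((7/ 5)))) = 4307/ 4158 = 1.04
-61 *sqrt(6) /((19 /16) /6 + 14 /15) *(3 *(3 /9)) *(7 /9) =-68320 *sqrt(6) /1629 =-102.73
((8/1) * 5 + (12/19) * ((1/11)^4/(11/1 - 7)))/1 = 11127163/278179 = 40.00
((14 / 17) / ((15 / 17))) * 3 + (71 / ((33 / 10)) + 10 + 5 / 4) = 23473 / 660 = 35.57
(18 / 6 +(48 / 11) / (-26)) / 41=405 / 5863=0.07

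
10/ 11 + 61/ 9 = 761/ 99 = 7.69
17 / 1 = 17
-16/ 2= -8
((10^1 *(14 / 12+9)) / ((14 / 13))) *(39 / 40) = 10309 / 112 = 92.04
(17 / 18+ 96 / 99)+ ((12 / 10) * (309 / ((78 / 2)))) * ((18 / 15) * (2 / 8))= 306721 / 64350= 4.77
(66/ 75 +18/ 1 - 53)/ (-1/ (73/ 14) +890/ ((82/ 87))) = -2553029/ 70640525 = -0.04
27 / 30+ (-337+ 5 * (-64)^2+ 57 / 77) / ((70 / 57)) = 88415727 / 5390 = 16403.66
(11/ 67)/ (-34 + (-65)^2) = 1/ 25527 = 0.00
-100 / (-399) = 100 / 399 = 0.25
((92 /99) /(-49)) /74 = -46 /179487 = -0.00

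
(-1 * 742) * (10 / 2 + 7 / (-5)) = -13356 / 5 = -2671.20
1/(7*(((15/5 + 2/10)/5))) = 25/112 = 0.22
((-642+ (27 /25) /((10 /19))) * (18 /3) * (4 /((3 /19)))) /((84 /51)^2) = -878488617 /24500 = -35856.68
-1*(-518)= 518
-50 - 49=-99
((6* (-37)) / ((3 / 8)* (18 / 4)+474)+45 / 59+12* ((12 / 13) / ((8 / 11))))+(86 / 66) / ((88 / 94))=810207829 / 47888412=16.92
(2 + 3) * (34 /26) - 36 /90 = 399 /65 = 6.14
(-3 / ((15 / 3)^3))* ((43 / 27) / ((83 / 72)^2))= -24768 / 861125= -0.03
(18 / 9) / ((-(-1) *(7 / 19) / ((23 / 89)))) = 874 / 623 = 1.40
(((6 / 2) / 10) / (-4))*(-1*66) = 99 / 20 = 4.95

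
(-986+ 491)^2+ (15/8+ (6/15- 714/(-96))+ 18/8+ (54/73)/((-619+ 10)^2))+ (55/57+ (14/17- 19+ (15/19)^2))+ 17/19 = 1085640623182831279/4430801570160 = 245021.27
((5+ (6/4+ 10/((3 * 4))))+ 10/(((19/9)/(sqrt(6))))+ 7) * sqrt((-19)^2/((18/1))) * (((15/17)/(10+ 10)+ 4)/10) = 825 * sqrt(3)/68+ 44935 * sqrt(2)/2448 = 46.97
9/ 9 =1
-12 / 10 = -6 / 5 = -1.20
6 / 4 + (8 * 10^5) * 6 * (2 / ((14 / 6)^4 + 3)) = 388801983 / 1322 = 294101.35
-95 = -95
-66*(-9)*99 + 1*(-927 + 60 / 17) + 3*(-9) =983544 / 17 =57855.53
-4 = -4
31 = 31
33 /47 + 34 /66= 1888 /1551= 1.22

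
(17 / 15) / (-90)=-17 / 1350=-0.01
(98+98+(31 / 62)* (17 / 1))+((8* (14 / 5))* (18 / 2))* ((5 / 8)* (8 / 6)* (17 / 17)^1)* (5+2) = 1380.50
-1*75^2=-5625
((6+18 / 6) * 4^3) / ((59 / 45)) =25920 / 59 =439.32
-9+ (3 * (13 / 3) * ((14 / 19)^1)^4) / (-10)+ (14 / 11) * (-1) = -76378109 / 7167655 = -10.66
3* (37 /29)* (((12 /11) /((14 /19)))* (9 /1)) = 113886 /2233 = 51.00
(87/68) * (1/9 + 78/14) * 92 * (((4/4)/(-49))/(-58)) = 4117/17493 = 0.24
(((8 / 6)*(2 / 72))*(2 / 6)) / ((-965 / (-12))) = 4 / 26055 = 0.00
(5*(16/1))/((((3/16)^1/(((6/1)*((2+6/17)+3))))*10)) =23296/17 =1370.35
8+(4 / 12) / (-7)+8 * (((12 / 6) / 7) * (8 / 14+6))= 3377 / 147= 22.97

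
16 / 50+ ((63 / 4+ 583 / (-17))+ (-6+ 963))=1595919 / 1700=938.78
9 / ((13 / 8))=72 / 13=5.54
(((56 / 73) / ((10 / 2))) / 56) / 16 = 1 / 5840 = 0.00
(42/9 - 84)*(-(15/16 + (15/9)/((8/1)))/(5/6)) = 1309/12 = 109.08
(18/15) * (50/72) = 5/6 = 0.83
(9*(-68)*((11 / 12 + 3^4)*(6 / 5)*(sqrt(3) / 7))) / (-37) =300798*sqrt(3) / 1295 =402.31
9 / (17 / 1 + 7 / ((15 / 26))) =135 / 437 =0.31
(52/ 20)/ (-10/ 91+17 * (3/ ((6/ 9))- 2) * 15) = 2366/ 580025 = 0.00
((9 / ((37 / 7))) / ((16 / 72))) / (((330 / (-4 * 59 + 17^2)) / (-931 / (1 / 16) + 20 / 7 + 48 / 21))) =-3390039 / 185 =-18324.54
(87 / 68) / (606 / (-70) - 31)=-3045 / 94384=-0.03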